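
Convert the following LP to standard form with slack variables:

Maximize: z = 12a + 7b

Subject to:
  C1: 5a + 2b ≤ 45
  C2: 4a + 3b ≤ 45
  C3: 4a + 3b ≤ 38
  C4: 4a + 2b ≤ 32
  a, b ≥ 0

max z = 12a + 7b

s.t.
  5a + 2b + s1 = 45
  4a + 3b + s2 = 45
  4a + 3b + s3 = 38
  4a + 2b + s4 = 32
  a, b, s1, s2, s3, s4 ≥ 0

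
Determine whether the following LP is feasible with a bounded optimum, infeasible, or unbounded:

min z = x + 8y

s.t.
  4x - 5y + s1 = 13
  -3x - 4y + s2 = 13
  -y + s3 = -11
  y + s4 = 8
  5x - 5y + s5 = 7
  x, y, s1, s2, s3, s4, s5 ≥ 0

Infeasible (no feasible solution exists)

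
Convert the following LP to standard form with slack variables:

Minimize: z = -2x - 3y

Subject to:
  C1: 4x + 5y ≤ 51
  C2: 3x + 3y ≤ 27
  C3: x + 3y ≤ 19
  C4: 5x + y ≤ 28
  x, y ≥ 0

min z = -2x - 3y

s.t.
  4x + 5y + s1 = 51
  3x + 3y + s2 = 27
  x + 3y + s3 = 19
  5x + y + s4 = 28
  x, y, s1, s2, s3, s4 ≥ 0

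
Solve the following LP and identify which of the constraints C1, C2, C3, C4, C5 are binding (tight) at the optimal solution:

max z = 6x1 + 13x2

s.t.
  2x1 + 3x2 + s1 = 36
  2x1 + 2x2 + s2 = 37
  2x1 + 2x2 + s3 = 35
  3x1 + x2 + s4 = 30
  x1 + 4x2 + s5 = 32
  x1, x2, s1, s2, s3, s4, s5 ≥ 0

At x1 = 8, x2 = 6, compute slack b - a·x for each constraint:
  C1: 36 − 34 = 2  (slack)
  C2: 37 − 28 = 9  (slack)
  C3: 35 − 28 = 7  (slack)
  C4: 30 − 30 = 0  (binding)
  C5: 32 − 32 = 0  (binding)

Optimal: x1 = 8, x2 = 6
Binding: C4, C5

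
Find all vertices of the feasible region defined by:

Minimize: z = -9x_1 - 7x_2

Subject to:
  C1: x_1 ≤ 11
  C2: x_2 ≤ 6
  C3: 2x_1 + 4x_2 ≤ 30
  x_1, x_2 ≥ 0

(0, 0), (11, 0), (11, 2), (3, 6), (0, 6)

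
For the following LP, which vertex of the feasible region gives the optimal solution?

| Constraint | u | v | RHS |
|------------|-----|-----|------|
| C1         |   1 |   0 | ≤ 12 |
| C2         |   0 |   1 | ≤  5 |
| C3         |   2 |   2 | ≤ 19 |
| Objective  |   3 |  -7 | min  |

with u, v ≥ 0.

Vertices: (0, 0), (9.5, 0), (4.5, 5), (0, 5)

Evaluate the objective at each vertex of the feasible region:
  z(0, 0) = 0
  z(9.5, 0) = 28.5
  z(4.5, 5) = -21.5
  z(0, 5) = -35  ←
The minimum is at u = 0, v = 5.

(0, 5)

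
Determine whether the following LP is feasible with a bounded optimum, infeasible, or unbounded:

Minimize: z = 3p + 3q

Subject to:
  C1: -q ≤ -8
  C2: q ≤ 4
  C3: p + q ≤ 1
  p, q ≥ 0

Infeasible (no feasible solution exists)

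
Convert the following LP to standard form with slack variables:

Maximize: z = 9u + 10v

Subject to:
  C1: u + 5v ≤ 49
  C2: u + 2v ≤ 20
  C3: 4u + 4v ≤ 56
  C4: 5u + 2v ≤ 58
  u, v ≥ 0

max z = 9u + 10v

s.t.
  u + 5v + s1 = 49
  u + 2v + s2 = 20
  4u + 4v + s3 = 56
  5u + 2v + s4 = 58
  u, v, s1, s2, s3, s4 ≥ 0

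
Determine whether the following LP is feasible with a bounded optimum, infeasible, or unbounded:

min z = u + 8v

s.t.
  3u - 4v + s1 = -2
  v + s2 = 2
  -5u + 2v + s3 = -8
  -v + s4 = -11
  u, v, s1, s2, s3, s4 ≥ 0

Infeasible (no feasible solution exists)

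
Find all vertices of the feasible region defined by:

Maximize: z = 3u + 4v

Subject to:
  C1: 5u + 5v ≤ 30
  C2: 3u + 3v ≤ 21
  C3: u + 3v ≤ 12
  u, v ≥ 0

(0, 0), (6, 0), (3, 3), (0, 4)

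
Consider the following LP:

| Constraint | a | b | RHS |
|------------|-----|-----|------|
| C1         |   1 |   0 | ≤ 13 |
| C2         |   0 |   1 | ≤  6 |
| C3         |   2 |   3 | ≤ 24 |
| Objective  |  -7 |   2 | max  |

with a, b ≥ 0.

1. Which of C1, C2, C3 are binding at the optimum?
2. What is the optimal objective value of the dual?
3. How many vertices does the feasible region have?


1. C2
2. 12
3. 4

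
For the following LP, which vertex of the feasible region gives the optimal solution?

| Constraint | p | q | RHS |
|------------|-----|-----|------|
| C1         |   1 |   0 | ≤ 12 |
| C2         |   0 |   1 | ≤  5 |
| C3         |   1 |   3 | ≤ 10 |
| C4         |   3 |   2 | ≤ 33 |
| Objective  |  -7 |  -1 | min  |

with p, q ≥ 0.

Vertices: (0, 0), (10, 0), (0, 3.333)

Evaluate the objective at each vertex of the feasible region:
  z(0, 0) = 0
  z(10, 0) = -70  ←
  z(0, 3.333) = -3.333
The minimum is at p = 10, q = 0.

(10, 0)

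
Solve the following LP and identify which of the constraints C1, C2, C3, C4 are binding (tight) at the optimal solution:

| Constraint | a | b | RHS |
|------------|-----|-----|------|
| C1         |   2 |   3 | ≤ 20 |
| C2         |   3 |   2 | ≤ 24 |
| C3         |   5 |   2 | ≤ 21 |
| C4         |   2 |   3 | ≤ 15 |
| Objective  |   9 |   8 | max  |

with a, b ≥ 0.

At a = 3, b = 3, compute slack b - a·x for each constraint:
  C1: 20 − 15 = 5  (slack)
  C2: 24 − 15 = 9  (slack)
  C3: 21 − 21 = 0  (binding)
  C4: 15 − 15 = 0  (binding)

Optimal: a = 3, b = 3
Binding: C3, C4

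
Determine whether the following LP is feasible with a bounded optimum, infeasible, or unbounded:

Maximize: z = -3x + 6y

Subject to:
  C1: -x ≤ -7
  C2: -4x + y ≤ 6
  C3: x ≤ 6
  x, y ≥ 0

Infeasible (no feasible solution exists)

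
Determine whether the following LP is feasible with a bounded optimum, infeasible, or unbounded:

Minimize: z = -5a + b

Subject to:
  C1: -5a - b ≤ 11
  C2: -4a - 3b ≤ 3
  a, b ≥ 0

Unbounded (objective can decrease without bound)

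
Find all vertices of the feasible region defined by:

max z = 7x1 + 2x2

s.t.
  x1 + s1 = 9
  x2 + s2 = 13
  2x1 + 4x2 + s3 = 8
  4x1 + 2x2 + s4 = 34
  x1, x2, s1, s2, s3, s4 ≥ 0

(0, 0), (4, 0), (0, 2)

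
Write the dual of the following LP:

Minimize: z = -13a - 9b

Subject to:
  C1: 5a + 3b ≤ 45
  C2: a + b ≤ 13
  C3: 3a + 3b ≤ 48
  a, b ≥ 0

Primal min cᵀx s.t. Ax ≤ b, x ≥ 0  →  Dual max −bᵀy s.t. Aᵀy ≥ −c, y ≥ 0.

Maximize: z = -45y1 - 13y2 - 48y3

Subject to:
  5y1 + y2 + 3y3 ≥ 13
  3y1 + y2 + 3y3 ≥ 9
  y1, y2, y3 ≥ 0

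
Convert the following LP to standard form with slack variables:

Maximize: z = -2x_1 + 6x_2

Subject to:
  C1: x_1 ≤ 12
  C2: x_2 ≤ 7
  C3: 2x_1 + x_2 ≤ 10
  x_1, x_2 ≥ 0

max z = -2x_1 + 6x_2

s.t.
  x_1 + s1 = 12
  x_2 + s2 = 7
  2x_1 + x_2 + s3 = 10
  x_1, x_2, s1, s2, s3 ≥ 0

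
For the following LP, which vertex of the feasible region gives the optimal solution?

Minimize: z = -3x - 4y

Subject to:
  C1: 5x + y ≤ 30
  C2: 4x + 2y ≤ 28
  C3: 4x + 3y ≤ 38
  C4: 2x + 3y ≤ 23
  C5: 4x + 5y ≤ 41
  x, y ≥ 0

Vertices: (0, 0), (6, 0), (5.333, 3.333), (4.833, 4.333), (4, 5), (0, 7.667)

Evaluate the objective at each vertex of the feasible region:
  z(0, 0) = 0
  z(6, 0) = -18
  z(5.333, 3.333) = -29.33
  z(4.833, 4.333) = -31.83
  z(4, 5) = -32  ←
  z(0, 7.667) = -30.67
The minimum is at x = 4, y = 5.

(4, 5)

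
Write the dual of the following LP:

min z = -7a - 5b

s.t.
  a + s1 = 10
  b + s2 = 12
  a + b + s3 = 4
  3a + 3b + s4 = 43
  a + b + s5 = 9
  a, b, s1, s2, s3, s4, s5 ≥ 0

Primal min cᵀx s.t. Ax ≤ b, x ≥ 0  →  Dual max −bᵀy s.t. Aᵀy ≥ −c, y ≥ 0.

Maximize: z = -10y1 - 12y2 - 4y3 - 43y4 - 9y5

Subject to:
  y1 + y3 + 3y4 + y5 ≥ 7
  y2 + y3 + 3y4 + y5 ≥ 5
  y1, y2, y3, y4, y5 ≥ 0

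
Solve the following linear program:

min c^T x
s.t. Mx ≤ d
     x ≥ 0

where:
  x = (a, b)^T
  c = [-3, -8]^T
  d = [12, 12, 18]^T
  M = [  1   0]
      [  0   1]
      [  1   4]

Evaluate the objective at each vertex of the feasible region:
  z(0, 0) = 0
  z(12, 0) = -36
  z(12, 1.5) = -48  ←
  z(0, 4.5) = -36
The minimum is at a = 12, b = 1.5.

a = 12, b = 1.5, z = -48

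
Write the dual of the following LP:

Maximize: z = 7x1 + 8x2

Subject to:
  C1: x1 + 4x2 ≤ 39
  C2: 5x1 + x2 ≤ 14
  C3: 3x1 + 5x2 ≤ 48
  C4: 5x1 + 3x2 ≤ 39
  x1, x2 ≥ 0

Primal max cᵀx s.t. Ax ≤ b, x ≥ 0  →  Dual min bᵀy s.t. Aᵀy ≥ c, y ≥ 0.

Minimize: z = 39y1 + 14y2 + 48y3 + 39y4

Subject to:
  y1 + 5y2 + 3y3 + 5y4 ≥ 7
  4y1 + y2 + 5y3 + 3y4 ≥ 8
  y1, y2, y3, y4 ≥ 0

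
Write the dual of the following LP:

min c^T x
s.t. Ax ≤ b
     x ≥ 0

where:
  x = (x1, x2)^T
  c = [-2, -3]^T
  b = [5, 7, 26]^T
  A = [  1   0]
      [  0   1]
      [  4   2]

Primal min cᵀx s.t. Ax ≤ b, x ≥ 0  →  Dual max −bᵀy s.t. Aᵀy ≥ −c, y ≥ 0.

Maximize: z = -5y1 - 7y2 - 26y3

Subject to:
  y1 + 4y3 ≥ 2
  y2 + 2y3 ≥ 3
  y1, y2, y3 ≥ 0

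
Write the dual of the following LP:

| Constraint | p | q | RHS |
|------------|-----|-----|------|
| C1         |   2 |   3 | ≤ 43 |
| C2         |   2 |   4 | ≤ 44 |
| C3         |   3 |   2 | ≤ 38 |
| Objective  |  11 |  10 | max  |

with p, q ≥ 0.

Primal max cᵀx s.t. Ax ≤ b, x ≥ 0  →  Dual min bᵀy s.t. Aᵀy ≥ c, y ≥ 0.

Minimize: z = 43y1 + 44y2 + 38y3

Subject to:
  2y1 + 2y2 + 3y3 ≥ 11
  3y1 + 4y2 + 2y3 ≥ 10
  y1, y2, y3 ≥ 0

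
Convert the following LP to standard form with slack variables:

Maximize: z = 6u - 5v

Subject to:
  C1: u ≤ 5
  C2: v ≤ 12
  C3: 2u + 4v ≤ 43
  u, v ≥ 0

max z = 6u - 5v

s.t.
  u + s1 = 5
  v + s2 = 12
  2u + 4v + s3 = 43
  u, v, s1, s2, s3 ≥ 0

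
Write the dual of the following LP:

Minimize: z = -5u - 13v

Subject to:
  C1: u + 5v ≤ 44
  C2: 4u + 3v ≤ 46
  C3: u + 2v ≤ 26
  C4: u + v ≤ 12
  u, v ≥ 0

Primal min cᵀx s.t. Ax ≤ b, x ≥ 0  →  Dual max −bᵀy s.t. Aᵀy ≥ −c, y ≥ 0.

Maximize: z = -44y1 - 46y2 - 26y3 - 12y4

Subject to:
  y1 + 4y2 + y3 + y4 ≥ 5
  5y1 + 3y2 + 2y3 + y4 ≥ 13
  y1, y2, y3, y4 ≥ 0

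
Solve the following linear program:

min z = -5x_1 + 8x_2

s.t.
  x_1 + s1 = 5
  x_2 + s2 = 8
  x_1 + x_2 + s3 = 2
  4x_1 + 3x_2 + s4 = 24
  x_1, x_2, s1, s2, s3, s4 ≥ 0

Evaluate the objective at each vertex of the feasible region:
  z(0, 0) = 0
  z(2, 0) = -10  ←
  z(0, 2) = 16
The minimum is at x_1 = 2, x_2 = 0.

x_1 = 2, x_2 = 0, z = -10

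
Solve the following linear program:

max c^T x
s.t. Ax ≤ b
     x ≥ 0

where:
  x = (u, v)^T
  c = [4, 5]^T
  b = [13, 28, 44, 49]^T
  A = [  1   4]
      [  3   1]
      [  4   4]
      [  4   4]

Evaluate the objective at each vertex of the feasible region:
  z(0, 0) = 0
  z(9.333, 0) = 37.33
  z(9, 1) = 41  ←
  z(0, 3.25) = 16.25
The maximum is at u = 9, v = 1.

u = 9, v = 1, z = 41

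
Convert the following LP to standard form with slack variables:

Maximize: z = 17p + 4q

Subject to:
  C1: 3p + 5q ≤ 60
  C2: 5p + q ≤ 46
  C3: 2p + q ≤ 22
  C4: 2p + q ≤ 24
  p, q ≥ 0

max z = 17p + 4q

s.t.
  3p + 5q + s1 = 60
  5p + q + s2 = 46
  2p + q + s3 = 22
  2p + q + s4 = 24
  p, q, s1, s2, s3, s4 ≥ 0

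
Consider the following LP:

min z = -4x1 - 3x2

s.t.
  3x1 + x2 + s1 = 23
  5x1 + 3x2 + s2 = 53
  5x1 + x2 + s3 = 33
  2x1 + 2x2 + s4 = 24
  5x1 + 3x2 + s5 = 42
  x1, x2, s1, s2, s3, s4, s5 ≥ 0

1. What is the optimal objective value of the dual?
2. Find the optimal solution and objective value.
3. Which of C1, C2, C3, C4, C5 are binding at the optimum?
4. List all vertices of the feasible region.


1. -39
2. x1 = 3, x2 = 9, z = -39
3. C4, C5
4. (0, 0), (6.6, 0), (5.7, 4.5), (3, 9), (0, 12)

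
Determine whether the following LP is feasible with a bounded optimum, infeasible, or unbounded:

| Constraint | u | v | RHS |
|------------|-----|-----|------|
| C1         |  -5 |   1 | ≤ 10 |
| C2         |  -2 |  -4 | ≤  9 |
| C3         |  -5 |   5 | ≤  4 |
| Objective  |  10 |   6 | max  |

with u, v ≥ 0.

Unbounded (objective can increase without bound)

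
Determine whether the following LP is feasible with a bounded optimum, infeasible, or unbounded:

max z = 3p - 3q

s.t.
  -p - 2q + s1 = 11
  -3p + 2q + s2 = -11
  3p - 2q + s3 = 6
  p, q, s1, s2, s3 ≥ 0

Infeasible (no feasible solution exists)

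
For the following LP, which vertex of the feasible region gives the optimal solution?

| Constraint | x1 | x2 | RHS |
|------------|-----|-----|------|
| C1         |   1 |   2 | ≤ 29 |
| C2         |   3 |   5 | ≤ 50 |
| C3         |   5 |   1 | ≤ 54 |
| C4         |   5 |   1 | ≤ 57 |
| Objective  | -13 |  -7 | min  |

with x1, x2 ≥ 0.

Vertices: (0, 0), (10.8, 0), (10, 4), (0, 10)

Evaluate the objective at each vertex of the feasible region:
  z(0, 0) = 0
  z(10.8, 0) = -140.4
  z(10, 4) = -158  ←
  z(0, 10) = -70
The minimum is at x1 = 10, x2 = 4.

(10, 4)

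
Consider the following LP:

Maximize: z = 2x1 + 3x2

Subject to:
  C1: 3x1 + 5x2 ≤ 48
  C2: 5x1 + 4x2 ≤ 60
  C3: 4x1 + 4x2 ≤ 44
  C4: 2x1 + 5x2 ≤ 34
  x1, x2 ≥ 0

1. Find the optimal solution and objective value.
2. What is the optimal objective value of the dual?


1. x1 = 7, x2 = 4, z = 26
2. 26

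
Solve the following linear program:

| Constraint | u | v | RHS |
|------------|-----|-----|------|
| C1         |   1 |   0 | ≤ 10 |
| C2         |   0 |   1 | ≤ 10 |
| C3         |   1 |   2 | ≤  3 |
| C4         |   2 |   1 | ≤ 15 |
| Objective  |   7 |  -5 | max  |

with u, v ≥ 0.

Evaluate the objective at each vertex of the feasible region:
  z(0, 0) = 0
  z(3, 0) = 21  ←
  z(0, 1.5) = -7.5
The maximum is at u = 3, v = 0.

u = 3, v = 0, z = 21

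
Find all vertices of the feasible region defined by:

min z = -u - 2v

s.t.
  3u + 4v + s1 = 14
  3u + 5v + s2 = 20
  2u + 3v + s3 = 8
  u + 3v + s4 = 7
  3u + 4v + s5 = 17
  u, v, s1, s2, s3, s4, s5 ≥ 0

(0, 0), (4, 0), (1, 2), (0, 2.333)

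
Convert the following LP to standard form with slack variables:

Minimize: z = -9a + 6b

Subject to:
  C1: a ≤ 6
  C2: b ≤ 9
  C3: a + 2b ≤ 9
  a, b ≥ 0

min z = -9a + 6b

s.t.
  a + s1 = 6
  b + s2 = 9
  a + 2b + s3 = 9
  a, b, s1, s2, s3 ≥ 0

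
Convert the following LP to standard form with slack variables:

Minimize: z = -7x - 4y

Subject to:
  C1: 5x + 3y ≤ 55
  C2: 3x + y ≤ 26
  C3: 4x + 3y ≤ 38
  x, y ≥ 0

min z = -7x - 4y

s.t.
  5x + 3y + s1 = 55
  3x + y + s2 = 26
  4x + 3y + s3 = 38
  x, y, s1, s2, s3 ≥ 0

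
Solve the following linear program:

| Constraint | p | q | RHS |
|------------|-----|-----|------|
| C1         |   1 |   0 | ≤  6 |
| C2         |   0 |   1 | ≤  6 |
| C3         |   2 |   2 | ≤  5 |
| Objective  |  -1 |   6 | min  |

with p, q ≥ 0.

Evaluate the objective at each vertex of the feasible region:
  z(0, 0) = 0
  z(2.5, 0) = -2.5  ←
  z(0, 2.5) = 15
The minimum is at p = 2.5, q = 0.

p = 2.5, q = 0, z = -2.5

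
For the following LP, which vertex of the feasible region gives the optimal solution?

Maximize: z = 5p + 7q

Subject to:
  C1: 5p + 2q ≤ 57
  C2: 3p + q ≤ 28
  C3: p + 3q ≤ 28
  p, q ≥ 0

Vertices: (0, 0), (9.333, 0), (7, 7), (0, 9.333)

Evaluate the objective at each vertex of the feasible region:
  z(0, 0) = 0
  z(9.333, 0) = 46.67
  z(7, 7) = 84  ←
  z(0, 9.333) = 65.33
The maximum is at p = 7, q = 7.

(7, 7)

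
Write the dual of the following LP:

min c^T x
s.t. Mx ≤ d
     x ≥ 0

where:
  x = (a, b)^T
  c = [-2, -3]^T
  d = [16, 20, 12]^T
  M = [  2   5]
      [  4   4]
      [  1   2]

Primal min cᵀx s.t. Ax ≤ b, x ≥ 0  →  Dual max −bᵀy s.t. Aᵀy ≥ −c, y ≥ 0.

Maximize: z = -16y1 - 20y2 - 12y3

Subject to:
  2y1 + 4y2 + y3 ≥ 2
  5y1 + 4y2 + 2y3 ≥ 3
  y1, y2, y3 ≥ 0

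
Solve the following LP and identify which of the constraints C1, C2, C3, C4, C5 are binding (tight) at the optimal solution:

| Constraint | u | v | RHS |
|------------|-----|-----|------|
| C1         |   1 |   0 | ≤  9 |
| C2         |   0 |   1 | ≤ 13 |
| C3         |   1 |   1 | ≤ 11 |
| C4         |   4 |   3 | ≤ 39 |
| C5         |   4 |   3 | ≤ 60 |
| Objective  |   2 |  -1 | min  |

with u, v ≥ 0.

At u = 0, v = 11, compute slack b - a·x for each constraint:
  C1: 9 − 0 = 9  (slack)
  C2: 13 − 11 = 2  (slack)
  C3: 11 − 11 = 0  (binding)
  C4: 39 − 33 = 6  (slack)
  C5: 60 − 33 = 27  (slack)

Optimal: u = 0, v = 11
Binding: C3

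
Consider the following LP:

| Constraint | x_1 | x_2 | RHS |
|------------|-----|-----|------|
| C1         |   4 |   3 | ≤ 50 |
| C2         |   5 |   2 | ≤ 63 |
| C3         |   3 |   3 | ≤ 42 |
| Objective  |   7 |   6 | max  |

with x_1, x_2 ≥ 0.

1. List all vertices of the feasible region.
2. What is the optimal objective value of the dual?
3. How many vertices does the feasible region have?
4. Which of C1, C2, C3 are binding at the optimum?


1. (0, 0), (12.5, 0), (8, 6), (0, 14)
2. 92
3. 4
4. C1, C3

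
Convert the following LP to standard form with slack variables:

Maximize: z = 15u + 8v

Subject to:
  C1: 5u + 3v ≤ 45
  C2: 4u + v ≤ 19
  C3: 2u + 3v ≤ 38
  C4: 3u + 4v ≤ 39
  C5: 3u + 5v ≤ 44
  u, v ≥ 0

max z = 15u + 8v

s.t.
  5u + 3v + s1 = 45
  4u + v + s2 = 19
  2u + 3v + s3 = 38
  3u + 4v + s4 = 39
  3u + 5v + s5 = 44
  u, v, s1, s2, s3, s4, s5 ≥ 0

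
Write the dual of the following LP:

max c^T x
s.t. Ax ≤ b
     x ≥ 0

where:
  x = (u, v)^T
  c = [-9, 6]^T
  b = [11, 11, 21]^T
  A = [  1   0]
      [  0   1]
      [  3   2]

Primal max cᵀx s.t. Ax ≤ b, x ≥ 0  →  Dual min bᵀy s.t. Aᵀy ≥ c, y ≥ 0.

Minimize: z = 11y1 + 11y2 + 21y3

Subject to:
  y1 + 3y3 ≥ -9
  y2 + 2y3 ≥ 6
  y1, y2, y3 ≥ 0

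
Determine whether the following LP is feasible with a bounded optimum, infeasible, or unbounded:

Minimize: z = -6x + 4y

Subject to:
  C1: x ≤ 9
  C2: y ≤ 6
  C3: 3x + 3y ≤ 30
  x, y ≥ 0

Feasible with a bounded optimal solution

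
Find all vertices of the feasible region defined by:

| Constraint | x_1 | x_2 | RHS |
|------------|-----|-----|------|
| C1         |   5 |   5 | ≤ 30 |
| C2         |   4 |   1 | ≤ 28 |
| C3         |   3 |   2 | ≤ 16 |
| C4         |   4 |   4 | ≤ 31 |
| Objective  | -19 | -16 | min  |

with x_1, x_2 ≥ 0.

(0, 0), (5.333, 0), (4, 2), (0, 6)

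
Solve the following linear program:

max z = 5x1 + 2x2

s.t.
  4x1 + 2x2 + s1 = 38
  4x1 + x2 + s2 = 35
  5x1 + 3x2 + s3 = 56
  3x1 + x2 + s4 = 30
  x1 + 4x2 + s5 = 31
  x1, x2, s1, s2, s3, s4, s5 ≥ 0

Evaluate the objective at each vertex of the feasible region:
  z(0, 0) = 0
  z(8.75, 0) = 43.75
  z(8, 3) = 46  ←
  z(6.429, 6.143) = 44.43
  z(0, 7.75) = 15.5
The maximum is at x1 = 8, x2 = 3.

x1 = 8, x2 = 3, z = 46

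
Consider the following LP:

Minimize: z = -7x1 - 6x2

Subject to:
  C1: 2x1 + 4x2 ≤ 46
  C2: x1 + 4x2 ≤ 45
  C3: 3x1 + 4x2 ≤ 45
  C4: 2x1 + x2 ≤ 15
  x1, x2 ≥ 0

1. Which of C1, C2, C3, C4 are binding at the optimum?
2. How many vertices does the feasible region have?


1. C3, C4
2. 4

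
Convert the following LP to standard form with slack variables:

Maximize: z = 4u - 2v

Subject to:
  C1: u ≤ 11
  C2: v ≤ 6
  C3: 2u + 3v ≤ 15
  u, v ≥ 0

max z = 4u - 2v

s.t.
  u + s1 = 11
  v + s2 = 6
  2u + 3v + s3 = 15
  u, v, s1, s2, s3 ≥ 0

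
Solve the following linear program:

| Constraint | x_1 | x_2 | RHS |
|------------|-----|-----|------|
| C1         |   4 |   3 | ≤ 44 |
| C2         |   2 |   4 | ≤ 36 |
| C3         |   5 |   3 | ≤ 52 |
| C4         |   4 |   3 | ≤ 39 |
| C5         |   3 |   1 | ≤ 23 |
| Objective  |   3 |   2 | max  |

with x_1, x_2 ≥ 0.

Evaluate the objective at each vertex of the feasible region:
  z(0, 0) = 0
  z(7.667, 0) = 23
  z(6, 5) = 28  ←
  z(4.8, 6.6) = 27.6
  z(0, 9) = 18
The maximum is at x_1 = 6, x_2 = 5.

x_1 = 6, x_2 = 5, z = 28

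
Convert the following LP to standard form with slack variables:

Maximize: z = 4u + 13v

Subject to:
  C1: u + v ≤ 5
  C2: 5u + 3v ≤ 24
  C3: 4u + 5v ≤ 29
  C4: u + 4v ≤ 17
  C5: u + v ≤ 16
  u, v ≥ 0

max z = 4u + 13v

s.t.
  u + v + s1 = 5
  5u + 3v + s2 = 24
  4u + 5v + s3 = 29
  u + 4v + s4 = 17
  u + v + s5 = 16
  u, v, s1, s2, s3, s4, s5 ≥ 0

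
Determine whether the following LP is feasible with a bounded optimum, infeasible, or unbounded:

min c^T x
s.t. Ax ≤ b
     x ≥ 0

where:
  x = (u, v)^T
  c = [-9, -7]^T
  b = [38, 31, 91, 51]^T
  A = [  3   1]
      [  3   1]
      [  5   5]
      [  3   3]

Feasible with a bounded optimal solution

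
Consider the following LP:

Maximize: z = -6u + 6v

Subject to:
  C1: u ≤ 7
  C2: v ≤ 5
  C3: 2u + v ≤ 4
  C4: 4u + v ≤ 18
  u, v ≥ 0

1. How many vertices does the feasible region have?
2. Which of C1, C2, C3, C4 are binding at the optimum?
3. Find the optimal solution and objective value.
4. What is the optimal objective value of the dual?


1. 3
2. C3
3. u = 0, v = 4, z = 24
4. 24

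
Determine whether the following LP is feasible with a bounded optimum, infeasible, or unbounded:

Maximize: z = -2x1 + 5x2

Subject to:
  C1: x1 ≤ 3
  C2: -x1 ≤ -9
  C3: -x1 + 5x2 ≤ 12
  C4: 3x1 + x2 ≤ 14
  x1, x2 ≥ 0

Infeasible (no feasible solution exists)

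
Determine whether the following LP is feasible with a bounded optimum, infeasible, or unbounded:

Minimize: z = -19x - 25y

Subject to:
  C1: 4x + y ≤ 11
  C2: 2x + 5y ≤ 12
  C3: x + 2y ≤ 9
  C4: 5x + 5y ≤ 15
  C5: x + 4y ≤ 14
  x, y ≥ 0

Feasible with a bounded optimal solution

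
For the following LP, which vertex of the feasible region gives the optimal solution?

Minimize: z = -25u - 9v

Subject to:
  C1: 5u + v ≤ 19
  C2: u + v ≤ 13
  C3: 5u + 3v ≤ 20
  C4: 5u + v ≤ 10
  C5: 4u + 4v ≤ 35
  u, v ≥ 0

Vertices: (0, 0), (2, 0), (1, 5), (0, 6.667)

Evaluate the objective at each vertex of the feasible region:
  z(0, 0) = 0
  z(2, 0) = -50
  z(1, 5) = -70  ←
  z(0, 6.667) = -60
The minimum is at u = 1, v = 5.

(1, 5)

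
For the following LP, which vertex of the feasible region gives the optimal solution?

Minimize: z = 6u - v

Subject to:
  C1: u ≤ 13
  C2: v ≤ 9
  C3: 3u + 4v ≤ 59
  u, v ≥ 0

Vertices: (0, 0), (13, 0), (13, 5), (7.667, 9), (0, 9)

Evaluate the objective at each vertex of the feasible region:
  z(0, 0) = 0
  z(13, 0) = 78
  z(13, 5) = 73
  z(7.667, 9) = 37
  z(0, 9) = -9  ←
The minimum is at u = 0, v = 9.

(0, 9)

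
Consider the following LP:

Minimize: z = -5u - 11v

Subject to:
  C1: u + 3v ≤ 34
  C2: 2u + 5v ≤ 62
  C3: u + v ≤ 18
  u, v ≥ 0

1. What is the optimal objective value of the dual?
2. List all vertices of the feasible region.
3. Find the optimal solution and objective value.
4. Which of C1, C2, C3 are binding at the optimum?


1. -138
2. (0, 0), (18, 0), (10, 8), (0, 11.33)
3. u = 10, v = 8, z = -138
4. C1, C3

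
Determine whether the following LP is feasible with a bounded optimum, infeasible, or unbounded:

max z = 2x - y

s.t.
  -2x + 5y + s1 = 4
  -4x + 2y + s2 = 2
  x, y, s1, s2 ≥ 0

Unbounded (objective can increase without bound)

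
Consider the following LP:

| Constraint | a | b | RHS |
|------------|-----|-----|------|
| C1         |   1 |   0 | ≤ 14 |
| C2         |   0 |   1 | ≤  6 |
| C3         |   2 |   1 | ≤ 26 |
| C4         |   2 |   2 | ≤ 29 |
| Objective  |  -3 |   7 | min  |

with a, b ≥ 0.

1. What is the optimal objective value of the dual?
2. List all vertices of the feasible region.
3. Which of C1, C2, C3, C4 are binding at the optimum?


1. -39
2. (0, 0), (13, 0), (11.5, 3), (8.5, 6), (0, 6)
3. C3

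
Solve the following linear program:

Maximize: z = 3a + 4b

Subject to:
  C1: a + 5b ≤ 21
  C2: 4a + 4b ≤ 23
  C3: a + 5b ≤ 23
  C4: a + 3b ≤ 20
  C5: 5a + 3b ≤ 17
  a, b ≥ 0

Evaluate the objective at each vertex of the feasible region:
  z(0, 0) = 0
  z(3.4, 0) = 10.2
  z(1, 4) = 19  ←
  z(0, 4.2) = 16.8
The maximum is at a = 1, b = 4.

a = 1, b = 4, z = 19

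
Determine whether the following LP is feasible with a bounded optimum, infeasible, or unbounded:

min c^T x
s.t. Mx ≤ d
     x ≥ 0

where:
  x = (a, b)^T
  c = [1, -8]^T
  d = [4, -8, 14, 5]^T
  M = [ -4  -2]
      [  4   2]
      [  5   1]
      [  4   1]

Infeasible (no feasible solution exists)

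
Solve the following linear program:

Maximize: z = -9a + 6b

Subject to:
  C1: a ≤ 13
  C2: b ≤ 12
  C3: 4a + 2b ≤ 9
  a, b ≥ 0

Evaluate the objective at each vertex of the feasible region:
  z(0, 0) = 0
  z(2.25, 0) = -20.25
  z(0, 4.5) = 27  ←
The maximum is at a = 0, b = 4.5.

a = 0, b = 4.5, z = 27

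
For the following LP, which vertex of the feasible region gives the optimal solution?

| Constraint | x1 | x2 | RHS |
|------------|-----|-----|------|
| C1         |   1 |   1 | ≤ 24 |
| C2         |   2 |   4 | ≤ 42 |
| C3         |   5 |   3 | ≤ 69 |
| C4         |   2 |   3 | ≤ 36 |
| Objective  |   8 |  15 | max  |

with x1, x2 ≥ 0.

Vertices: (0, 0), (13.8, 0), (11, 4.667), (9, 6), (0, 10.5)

Evaluate the objective at each vertex of the feasible region:
  z(0, 0) = 0
  z(13.8, 0) = 110.4
  z(11, 4.667) = 158
  z(9, 6) = 162  ←
  z(0, 10.5) = 157.5
The maximum is at x1 = 9, x2 = 6.

(9, 6)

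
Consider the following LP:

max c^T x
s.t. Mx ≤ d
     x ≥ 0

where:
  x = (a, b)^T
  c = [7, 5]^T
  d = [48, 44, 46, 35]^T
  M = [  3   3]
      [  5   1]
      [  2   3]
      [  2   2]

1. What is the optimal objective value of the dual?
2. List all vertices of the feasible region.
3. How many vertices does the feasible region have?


1. 94
2. (0, 0), (8.8, 0), (7, 9), (2, 14), (0, 15.33)
3. 5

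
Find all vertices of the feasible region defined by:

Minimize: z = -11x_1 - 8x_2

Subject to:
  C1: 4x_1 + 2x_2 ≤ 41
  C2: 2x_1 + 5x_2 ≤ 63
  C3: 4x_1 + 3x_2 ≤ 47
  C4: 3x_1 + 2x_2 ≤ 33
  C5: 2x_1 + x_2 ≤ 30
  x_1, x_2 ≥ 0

(0, 0), (10.25, 0), (8, 4.5), (5, 9), (3.286, 11.29), (0, 12.6)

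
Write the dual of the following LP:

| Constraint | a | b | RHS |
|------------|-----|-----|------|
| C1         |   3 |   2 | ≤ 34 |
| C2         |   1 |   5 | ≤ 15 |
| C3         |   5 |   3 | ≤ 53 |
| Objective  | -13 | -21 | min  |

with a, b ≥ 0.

Primal min cᵀx s.t. Ax ≤ b, x ≥ 0  →  Dual max −bᵀy s.t. Aᵀy ≥ −c, y ≥ 0.

Maximize: z = -34y1 - 15y2 - 53y3

Subject to:
  3y1 + y2 + 5y3 ≥ 13
  2y1 + 5y2 + 3y3 ≥ 21
  y1, y2, y3 ≥ 0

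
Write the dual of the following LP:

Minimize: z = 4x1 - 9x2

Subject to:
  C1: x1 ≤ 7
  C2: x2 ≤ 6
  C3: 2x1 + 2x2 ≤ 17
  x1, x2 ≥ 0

Primal min cᵀx s.t. Ax ≤ b, x ≥ 0  →  Dual max −bᵀy s.t. Aᵀy ≥ −c, y ≥ 0.

Maximize: z = -7y1 - 6y2 - 17y3

Subject to:
  y1 + 2y3 ≥ -4
  y2 + 2y3 ≥ 9
  y1, y2, y3 ≥ 0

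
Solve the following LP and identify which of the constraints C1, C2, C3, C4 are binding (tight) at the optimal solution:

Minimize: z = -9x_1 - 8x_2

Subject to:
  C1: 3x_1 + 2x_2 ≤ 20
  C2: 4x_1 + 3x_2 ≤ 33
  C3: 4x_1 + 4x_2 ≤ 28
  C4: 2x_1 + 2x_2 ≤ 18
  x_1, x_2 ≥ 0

At x_1 = 6, x_2 = 1, compute slack b - a·x for each constraint:
  C1: 20 − 20 = 0  (binding)
  C2: 33 − 27 = 6  (slack)
  C3: 28 − 28 = 0  (binding)
  C4: 18 − 14 = 4  (slack)

Optimal: x_1 = 6, x_2 = 1
Binding: C1, C3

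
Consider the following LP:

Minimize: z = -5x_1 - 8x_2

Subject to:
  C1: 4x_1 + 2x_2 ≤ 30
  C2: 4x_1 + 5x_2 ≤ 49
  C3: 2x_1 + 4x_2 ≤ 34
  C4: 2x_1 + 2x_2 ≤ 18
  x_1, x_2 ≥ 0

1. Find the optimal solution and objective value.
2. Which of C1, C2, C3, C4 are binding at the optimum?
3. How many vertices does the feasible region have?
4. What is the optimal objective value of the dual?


1. x_1 = 1, x_2 = 8, z = -69
2. C3, C4
3. 5
4. -69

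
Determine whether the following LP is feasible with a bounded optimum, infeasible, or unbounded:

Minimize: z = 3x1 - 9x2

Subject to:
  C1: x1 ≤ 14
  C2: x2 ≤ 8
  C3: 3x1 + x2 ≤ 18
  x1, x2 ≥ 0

Feasible with a bounded optimal solution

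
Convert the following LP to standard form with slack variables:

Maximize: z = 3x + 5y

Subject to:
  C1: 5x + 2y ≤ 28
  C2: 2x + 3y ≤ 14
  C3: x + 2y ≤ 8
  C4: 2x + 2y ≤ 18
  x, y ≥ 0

max z = 3x + 5y

s.t.
  5x + 2y + s1 = 28
  2x + 3y + s2 = 14
  x + 2y + s3 = 8
  2x + 2y + s4 = 18
  x, y, s1, s2, s3, s4 ≥ 0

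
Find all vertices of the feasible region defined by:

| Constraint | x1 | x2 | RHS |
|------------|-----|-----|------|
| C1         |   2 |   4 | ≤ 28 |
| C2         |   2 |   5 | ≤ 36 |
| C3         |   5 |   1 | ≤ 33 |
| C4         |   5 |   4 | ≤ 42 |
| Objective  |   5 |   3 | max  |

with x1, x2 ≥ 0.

(0, 0), (6.6, 0), (6, 3), (4.667, 4.667), (0, 7)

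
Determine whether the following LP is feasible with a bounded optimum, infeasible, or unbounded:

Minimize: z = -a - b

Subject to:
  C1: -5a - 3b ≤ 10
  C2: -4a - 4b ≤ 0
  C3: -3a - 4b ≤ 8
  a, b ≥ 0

Unbounded (objective can decrease without bound)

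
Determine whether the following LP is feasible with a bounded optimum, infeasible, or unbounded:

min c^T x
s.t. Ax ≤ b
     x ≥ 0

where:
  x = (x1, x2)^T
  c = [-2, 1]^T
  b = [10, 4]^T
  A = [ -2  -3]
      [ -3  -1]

Unbounded (objective can decrease without bound)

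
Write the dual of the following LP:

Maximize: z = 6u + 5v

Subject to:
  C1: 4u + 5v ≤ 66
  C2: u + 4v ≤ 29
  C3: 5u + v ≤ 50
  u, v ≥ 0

Primal max cᵀx s.t. Ax ≤ b, x ≥ 0  →  Dual min bᵀy s.t. Aᵀy ≥ c, y ≥ 0.

Minimize: z = 66y1 + 29y2 + 50y3

Subject to:
  4y1 + y2 + 5y3 ≥ 6
  5y1 + 4y2 + y3 ≥ 5
  y1, y2, y3 ≥ 0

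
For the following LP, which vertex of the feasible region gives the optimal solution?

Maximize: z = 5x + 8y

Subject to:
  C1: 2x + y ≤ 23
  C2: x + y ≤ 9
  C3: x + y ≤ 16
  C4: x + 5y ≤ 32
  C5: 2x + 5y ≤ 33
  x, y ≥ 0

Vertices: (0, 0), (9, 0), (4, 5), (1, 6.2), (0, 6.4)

Evaluate the objective at each vertex of the feasible region:
  z(0, 0) = 0
  z(9, 0) = 45
  z(4, 5) = 60  ←
  z(1, 6.2) = 54.6
  z(0, 6.4) = 51.2
The maximum is at x = 4, y = 5.

(4, 5)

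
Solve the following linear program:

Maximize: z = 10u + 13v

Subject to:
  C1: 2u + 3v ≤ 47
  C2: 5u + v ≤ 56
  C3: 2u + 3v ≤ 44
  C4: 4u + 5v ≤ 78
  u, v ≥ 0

Evaluate the objective at each vertex of the feasible region:
  z(0, 0) = 0
  z(11.2, 0) = 112
  z(9.619, 7.905) = 199
  z(7, 10) = 200  ←
  z(0, 14.67) = 190.7
The maximum is at u = 7, v = 10.

u = 7, v = 10, z = 200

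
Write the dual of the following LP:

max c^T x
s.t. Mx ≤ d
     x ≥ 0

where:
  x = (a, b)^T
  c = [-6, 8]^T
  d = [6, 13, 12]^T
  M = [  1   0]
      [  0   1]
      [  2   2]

Primal max cᵀx s.t. Ax ≤ b, x ≥ 0  →  Dual min bᵀy s.t. Aᵀy ≥ c, y ≥ 0.

Minimize: z = 6y1 + 13y2 + 12y3

Subject to:
  y1 + 2y3 ≥ -6
  y2 + 2y3 ≥ 8
  y1, y2, y3 ≥ 0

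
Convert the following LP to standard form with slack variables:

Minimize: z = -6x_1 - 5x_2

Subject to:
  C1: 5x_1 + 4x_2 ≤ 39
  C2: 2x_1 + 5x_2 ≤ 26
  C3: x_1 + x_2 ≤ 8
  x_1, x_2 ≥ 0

min z = -6x_1 - 5x_2

s.t.
  5x_1 + 4x_2 + s1 = 39
  2x_1 + 5x_2 + s2 = 26
  x_1 + x_2 + s3 = 8
  x_1, x_2, s1, s2, s3 ≥ 0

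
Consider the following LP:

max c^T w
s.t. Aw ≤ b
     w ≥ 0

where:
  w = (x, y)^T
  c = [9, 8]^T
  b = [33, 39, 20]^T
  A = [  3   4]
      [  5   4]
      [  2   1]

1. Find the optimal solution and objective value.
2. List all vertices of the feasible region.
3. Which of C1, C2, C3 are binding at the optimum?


1. x = 3, y = 6, z = 75
2. (0, 0), (7.8, 0), (3, 6), (0, 8.25)
3. C1, C2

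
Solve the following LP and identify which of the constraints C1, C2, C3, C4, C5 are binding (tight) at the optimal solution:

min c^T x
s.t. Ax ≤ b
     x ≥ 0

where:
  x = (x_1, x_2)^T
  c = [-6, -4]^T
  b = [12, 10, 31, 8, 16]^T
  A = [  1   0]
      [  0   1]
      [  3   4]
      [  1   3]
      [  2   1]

At x_1 = 8, x_2 = 0, compute slack b - a·x for each constraint:
  C1: 12 − 8 = 4  (slack)
  C2: 10 − 0 = 10  (slack)
  C3: 31 − 24 = 7  (slack)
  C4: 8 − 8 = 0  (binding)
  C5: 16 − 16 = 0  (binding)

Optimal: x_1 = 8, x_2 = 0
Binding: C4, C5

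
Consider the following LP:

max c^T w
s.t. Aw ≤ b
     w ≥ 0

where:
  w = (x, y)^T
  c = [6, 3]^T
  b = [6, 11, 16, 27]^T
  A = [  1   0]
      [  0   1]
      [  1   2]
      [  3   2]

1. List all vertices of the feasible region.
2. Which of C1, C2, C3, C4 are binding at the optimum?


1. (0, 0), (6, 0), (6, 4.5), (5.5, 5.25), (0, 8)
2. C1, C4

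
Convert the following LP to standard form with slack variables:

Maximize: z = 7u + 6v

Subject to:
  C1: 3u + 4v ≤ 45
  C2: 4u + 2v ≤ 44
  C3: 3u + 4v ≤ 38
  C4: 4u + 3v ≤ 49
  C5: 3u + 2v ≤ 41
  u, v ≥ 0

max z = 7u + 6v

s.t.
  3u + 4v + s1 = 45
  4u + 2v + s2 = 44
  3u + 4v + s3 = 38
  4u + 3v + s4 = 49
  3u + 2v + s5 = 41
  u, v, s1, s2, s3, s4, s5 ≥ 0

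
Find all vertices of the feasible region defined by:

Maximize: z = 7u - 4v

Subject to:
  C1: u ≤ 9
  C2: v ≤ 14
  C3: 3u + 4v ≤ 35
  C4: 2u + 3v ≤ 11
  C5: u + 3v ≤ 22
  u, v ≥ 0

(0, 0), (5.5, 0), (0, 3.667)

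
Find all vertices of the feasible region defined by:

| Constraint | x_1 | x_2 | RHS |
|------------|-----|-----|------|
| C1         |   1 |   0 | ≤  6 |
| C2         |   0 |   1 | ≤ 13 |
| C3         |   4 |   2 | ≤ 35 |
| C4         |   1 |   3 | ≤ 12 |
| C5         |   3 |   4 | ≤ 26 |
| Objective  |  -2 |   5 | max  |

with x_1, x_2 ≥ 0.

(0, 0), (6, 0), (6, 2), (0, 4)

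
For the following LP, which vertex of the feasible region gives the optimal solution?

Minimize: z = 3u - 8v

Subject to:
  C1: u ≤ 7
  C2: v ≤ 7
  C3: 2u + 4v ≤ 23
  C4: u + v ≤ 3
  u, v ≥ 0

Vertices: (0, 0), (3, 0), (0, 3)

Evaluate the objective at each vertex of the feasible region:
  z(0, 0) = 0
  z(3, 0) = 9
  z(0, 3) = -24  ←
The minimum is at u = 0, v = 3.

(0, 3)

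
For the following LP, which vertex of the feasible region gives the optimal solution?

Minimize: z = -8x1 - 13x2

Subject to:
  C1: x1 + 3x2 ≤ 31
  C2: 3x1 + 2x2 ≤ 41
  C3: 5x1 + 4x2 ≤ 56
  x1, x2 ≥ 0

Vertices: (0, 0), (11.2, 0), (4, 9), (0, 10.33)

Evaluate the objective at each vertex of the feasible region:
  z(0, 0) = 0
  z(11.2, 0) = -89.6
  z(4, 9) = -149  ←
  z(0, 10.33) = -134.3
The minimum is at x1 = 4, x2 = 9.

(4, 9)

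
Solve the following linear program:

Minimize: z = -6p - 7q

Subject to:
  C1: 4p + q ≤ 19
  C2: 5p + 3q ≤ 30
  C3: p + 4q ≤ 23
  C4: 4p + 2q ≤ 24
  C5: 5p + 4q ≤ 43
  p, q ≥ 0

Evaluate the objective at each vertex of the feasible region:
  z(0, 0) = 0
  z(4.75, 0) = -28.5
  z(3.857, 3.571) = -48.14
  z(3, 5) = -53  ←
  z(0, 5.75) = -40.25
The minimum is at p = 3, q = 5.

p = 3, q = 5, z = -53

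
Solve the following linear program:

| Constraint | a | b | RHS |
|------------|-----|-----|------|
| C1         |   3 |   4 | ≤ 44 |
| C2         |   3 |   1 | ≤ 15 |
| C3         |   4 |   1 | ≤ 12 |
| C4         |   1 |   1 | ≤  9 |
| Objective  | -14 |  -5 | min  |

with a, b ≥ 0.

Evaluate the objective at each vertex of the feasible region:
  z(0, 0) = 0
  z(3, 0) = -42
  z(1, 8) = -54  ←
  z(0, 9) = -45
The minimum is at a = 1, b = 8.

a = 1, b = 8, z = -54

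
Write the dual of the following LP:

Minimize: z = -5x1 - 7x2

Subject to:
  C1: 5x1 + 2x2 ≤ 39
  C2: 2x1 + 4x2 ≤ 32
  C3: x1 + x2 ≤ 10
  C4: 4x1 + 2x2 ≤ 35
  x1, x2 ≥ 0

Primal min cᵀx s.t. Ax ≤ b, x ≥ 0  →  Dual max −bᵀy s.t. Aᵀy ≥ −c, y ≥ 0.

Maximize: z = -39y1 - 32y2 - 10y3 - 35y4

Subject to:
  5y1 + 2y2 + y3 + 4y4 ≥ 5
  2y1 + 4y2 + y3 + 2y4 ≥ 7
  y1, y2, y3, y4 ≥ 0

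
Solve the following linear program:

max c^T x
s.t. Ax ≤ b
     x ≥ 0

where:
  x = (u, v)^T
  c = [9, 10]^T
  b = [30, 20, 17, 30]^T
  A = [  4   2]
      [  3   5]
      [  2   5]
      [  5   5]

Evaluate the objective at each vertex of the feasible region:
  z(0, 0) = 0
  z(6, 0) = 54
  z(5, 1) = 55  ←
  z(3, 2.2) = 49
  z(0, 3.4) = 34
The maximum is at u = 5, v = 1.

u = 5, v = 1, z = 55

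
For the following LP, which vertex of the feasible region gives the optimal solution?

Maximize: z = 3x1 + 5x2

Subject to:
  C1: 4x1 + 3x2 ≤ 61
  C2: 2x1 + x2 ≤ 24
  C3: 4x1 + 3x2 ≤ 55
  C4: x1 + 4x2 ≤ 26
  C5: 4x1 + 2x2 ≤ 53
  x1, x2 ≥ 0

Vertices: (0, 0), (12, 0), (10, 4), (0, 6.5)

Evaluate the objective at each vertex of the feasible region:
  z(0, 0) = 0
  z(12, 0) = 36
  z(10, 4) = 50  ←
  z(0, 6.5) = 32.5
The maximum is at x1 = 10, x2 = 4.

(10, 4)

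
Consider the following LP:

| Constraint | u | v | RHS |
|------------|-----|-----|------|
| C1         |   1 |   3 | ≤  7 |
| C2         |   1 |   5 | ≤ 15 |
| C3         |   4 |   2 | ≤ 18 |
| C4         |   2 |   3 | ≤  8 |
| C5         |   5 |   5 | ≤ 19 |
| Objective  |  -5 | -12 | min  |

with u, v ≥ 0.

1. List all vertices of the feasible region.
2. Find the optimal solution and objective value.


1. (0, 0), (3.8, 0), (3.4, 0.4), (1, 2), (0, 2.333)
2. u = 1, v = 2, z = -29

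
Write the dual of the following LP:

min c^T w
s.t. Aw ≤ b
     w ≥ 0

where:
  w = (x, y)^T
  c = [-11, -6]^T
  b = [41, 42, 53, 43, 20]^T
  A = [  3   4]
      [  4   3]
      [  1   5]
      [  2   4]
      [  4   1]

Primal min cᵀx s.t. Ax ≤ b, x ≥ 0  →  Dual max −bᵀy s.t. Aᵀy ≥ −c, y ≥ 0.

Maximize: z = -41y1 - 42y2 - 53y3 - 43y4 - 20y5

Subject to:
  3y1 + 4y2 + y3 + 2y4 + 4y5 ≥ 11
  4y1 + 3y2 + 5y3 + 4y4 + y5 ≥ 6
  y1, y2, y3, y4, y5 ≥ 0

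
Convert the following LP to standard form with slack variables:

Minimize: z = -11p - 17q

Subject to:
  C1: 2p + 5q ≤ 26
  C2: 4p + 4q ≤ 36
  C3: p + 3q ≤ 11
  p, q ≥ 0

min z = -11p - 17q

s.t.
  2p + 5q + s1 = 26
  4p + 4q + s2 = 36
  p + 3q + s3 = 11
  p, q, s1, s2, s3 ≥ 0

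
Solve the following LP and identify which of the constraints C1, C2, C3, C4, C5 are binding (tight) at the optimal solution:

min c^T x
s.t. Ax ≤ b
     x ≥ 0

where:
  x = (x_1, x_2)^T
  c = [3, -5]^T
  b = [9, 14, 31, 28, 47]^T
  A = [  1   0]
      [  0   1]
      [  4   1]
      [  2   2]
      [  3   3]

At x_1 = 0, x_2 = 14, compute slack b - a·x for each constraint:
  C1: 9 − 0 = 9  (slack)
  C2: 14 − 14 = 0  (binding)
  C3: 31 − 14 = 17  (slack)
  C4: 28 − 28 = 0  (binding)
  C5: 47 − 42 = 5  (slack)

Optimal: x_1 = 0, x_2 = 14
Binding: C2, C4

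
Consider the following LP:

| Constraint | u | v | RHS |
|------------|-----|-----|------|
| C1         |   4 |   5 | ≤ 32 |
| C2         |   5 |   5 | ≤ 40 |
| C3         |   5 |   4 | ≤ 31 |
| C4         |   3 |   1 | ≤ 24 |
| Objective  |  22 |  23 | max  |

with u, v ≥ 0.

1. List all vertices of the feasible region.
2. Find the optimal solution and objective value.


1. (0, 0), (6.2, 0), (3, 4), (0, 6.4)
2. u = 3, v = 4, z = 158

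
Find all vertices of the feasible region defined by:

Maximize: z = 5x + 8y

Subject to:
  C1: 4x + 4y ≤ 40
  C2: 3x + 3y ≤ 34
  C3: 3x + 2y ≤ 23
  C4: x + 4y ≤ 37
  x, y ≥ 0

(0, 0), (7.667, 0), (3, 7), (1, 9), (0, 9.25)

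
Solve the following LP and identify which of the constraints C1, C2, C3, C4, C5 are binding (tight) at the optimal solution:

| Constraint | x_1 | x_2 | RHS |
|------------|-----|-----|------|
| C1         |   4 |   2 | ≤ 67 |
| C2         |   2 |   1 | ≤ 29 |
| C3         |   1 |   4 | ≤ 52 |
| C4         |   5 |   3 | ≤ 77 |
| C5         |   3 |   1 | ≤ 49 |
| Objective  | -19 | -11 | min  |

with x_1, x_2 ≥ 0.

At x_1 = 10, x_2 = 9, compute slack b - a·x for each constraint:
  C1: 67 − 58 = 9  (slack)
  C2: 29 − 29 = 0  (binding)
  C3: 52 − 46 = 6  (slack)
  C4: 77 − 77 = 0  (binding)
  C5: 49 − 39 = 10  (slack)

Optimal: x_1 = 10, x_2 = 9
Binding: C2, C4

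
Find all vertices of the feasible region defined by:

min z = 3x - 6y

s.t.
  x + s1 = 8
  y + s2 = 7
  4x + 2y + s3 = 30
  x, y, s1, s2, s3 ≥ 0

(0, 0), (7.5, 0), (4, 7), (0, 7)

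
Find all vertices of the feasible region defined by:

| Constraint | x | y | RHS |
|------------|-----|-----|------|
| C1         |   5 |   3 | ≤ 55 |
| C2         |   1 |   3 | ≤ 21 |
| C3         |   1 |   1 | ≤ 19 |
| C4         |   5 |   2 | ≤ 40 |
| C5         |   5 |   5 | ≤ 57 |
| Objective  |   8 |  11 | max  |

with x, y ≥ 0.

(0, 0), (8, 0), (6, 5), (0, 7)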